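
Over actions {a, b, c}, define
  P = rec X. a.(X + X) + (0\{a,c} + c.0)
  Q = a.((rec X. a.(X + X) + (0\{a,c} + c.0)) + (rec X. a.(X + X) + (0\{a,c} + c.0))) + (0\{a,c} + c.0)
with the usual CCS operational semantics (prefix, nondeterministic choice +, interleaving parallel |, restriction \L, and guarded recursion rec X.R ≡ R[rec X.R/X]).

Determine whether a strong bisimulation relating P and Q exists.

Reachable graph of P (3 states):
  s0 = rec X. a.(X + X) + (0\{a,c} + c.0) ⊢ --a--▸ s1, --c--▸ s2
  s1 = (rec X. a.(X + X) + (0\{a,c} + c.0)) + (rec X. a.(X + X) + (0\{a,c} + c.0)) ⊢ --a--▸ s1, --c--▸ s2
  s2 = 0 ⊢ stopped
Reachable graph of Q (3 states):
  t0 = a.((rec X. a.(X + X) + (0\{a,c} + c.0)) + (rec X. a.(X + X) + (0\{a,c} + c.0))) + (0\{a,c} + c.0) ⊢ --a--▸ t1, --c--▸ t2
  t1 = (rec X. a.(X + X) + (0\{a,c} + c.0)) + (rec X. a.(X + X) + (0\{a,c} + c.0)) ⊢ --a--▸ t1, --c--▸ t2
  t2 = 0 ⊢ stopped
Coarsest stable partition (strong bisimilarity classes):
  B0 = {s0, s1, t0, t1}
  B1 = {s2, t2}
s0 ∈ B0, t0 ∈ B0 → same block

P ~ Q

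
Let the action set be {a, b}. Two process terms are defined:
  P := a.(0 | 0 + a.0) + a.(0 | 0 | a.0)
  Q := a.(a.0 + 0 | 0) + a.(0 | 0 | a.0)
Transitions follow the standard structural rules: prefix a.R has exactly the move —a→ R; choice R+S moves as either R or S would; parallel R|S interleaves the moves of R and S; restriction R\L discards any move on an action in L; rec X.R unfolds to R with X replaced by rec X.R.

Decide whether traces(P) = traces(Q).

trace-equivalent

Reachable graph of P (5 states):
  p0 = a.(0 | 0 + a.0) + a.(0 | 0 | a.0) | —a→ p1, —a→ p2
  p1 = 0 | 0 + a.0 | —a→ p3
  p2 = 0 | 0 | a.0 | —a→ p4
  p3 = 0 | deadlocked
  p4 = 0 | 0 | 0 | deadlocked
Reachable graph of Q (5 states):
  q0 = a.(a.0 + 0 | 0) + a.(0 | 0 | a.0) | —a→ q1, —a→ q2
  q1 = 0 | 0 | a.0 | —a→ q3
  q2 = a.0 + 0 | 0 | —a→ q4
  q3 = 0 | 0 | 0 | deadlocked
  q4 = 0 | deadlocked
Bisimilarity quotient blocks:
  B0 = {p0, q0}
  B1 = {p1, p2, q1, q2}
  B2 = {p3, p4, q3, q4}
p0 ∈ B0, q0 ∈ B0 → same block
Bisimilar ⇒ trace-equivalent.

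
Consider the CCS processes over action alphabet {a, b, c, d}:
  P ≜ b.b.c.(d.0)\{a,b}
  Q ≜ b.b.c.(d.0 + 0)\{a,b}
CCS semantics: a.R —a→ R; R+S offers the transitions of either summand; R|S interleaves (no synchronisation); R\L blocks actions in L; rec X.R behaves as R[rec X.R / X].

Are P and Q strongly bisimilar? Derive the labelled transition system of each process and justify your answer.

LTS(P): 5 reachable states
  u0 = b.b.c.(d.0)\{a,b} ⊢ =b=> u1
  u1 = b.c.(d.0)\{a,b} ⊢ =b=> u2
  u2 = c.(d.0)\{a,b} ⊢ =c=> u3
  u3 = (d.0)\{a,b} ⊢ =d=> u4
  u4 = 0\{a,b} ⊢ ·
LTS(Q): 5 reachable states
  v0 = b.b.c.(d.0 + 0)\{a,b} ⊢ =b=> v1
  v1 = b.c.(d.0 + 0)\{a,b} ⊢ =b=> v2
  v2 = c.(d.0 + 0)\{a,b} ⊢ =c=> v3
  v3 = (d.0 + 0)\{a,b} ⊢ =d=> v4
  v4 = 0\{a,b} ⊢ ·
Partition-refinement fixed point:
  B0 = {u0, v0}
  B1 = {u1, v1}
  B2 = {u2, v2}
  B3 = {u3, v3}
  B4 = {u4, v4}
u0 ∈ B0, v0 ∈ B0 → same block

bisimilar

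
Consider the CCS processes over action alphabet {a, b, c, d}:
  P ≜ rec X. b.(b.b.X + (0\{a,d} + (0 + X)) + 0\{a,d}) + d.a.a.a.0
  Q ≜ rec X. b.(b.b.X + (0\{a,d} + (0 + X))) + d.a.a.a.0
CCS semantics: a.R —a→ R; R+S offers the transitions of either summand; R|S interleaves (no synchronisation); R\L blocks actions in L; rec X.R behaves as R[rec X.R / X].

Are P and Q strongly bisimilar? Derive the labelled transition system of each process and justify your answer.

P's transition system — 7 states:
  p0 = rec X. b.(b.b.X + (0\{a,d} + (0 + X)) + 0\{a,d}) + d.a.a.a.0 → —b→ p1, —d→ p2
  p1 = b.b.(rec X. b.(b.b.X + (0\{a,d} + (0 + X)) + 0\{a,d}) + d.a.a.a.0) + (0\{a,d} + (0 + (rec X. b.(b.b.X + (0\{a,d} + (0 + X)) + 0\{a,d}) + d.a.a.a.0))) + 0\{a,d} → —b→ p1, —b→ p3, —d→ p2
  p2 = a.a.a.0 → —a→ p4
  p3 = b.(rec X. b.(b.b.X + (0\{a,d} + (0 + X)) + 0\{a,d}) + d.a.a.a.0) → —b→ p0
  p4 = a.a.0 → —a→ p5
  p5 = a.0 → —a→ p6
  p6 = 0 → stopped
Q's transition system — 7 states:
  q0 = rec X. b.(b.b.X + (0\{a,d} + (0 + X))) + d.a.a.a.0 → —b→ q1, —d→ q2
  q1 = b.b.(rec X. b.(b.b.X + (0\{a,d} + (0 + X))) + d.a.a.a.0) + (0\{a,d} + (0 + (rec X. b.(b.b.X + (0\{a,d} + (0 + X))) + d.a.a.a.0))) → —b→ q1, —b→ q3, —d→ q2
  q2 = a.a.a.0 → —a→ q4
  q3 = b.(rec X. b.(b.b.X + (0\{a,d} + (0 + X))) + d.a.a.a.0) → —b→ q0
  q4 = a.a.0 → —a→ q5
  q5 = a.0 → —a→ q6
  q6 = 0 → stopped
Partition-refinement fixed point:
  B0 = {p0, q0}
  B1 = {p2, q2}
  B2 = {p4, q4}
  B3 = {p5, q5}
  B4 = {p6, q6}
  B5 = {p1, q1}
  B6 = {p3, q3}
p0 ∈ B0, q0 ∈ B0 → same block

P ~ Q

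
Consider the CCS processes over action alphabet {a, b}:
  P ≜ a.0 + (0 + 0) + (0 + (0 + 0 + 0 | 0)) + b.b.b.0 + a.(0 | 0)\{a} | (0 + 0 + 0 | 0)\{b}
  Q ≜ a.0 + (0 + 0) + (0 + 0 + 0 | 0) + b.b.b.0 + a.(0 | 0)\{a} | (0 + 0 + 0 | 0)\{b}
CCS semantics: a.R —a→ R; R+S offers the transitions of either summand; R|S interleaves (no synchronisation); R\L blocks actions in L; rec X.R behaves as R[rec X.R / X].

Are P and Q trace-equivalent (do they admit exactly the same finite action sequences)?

Reachable graph of P (5 states):
  m0 = a.0 + (0 + 0) + (0 + (0 + 0 + 0 | 0)) + b.b.b.0 + a.(0 | 0)\{a} | (0 + 0 + 0 | 0)\{b} has moves ··a··> m1, ··a··> m2, ··b··> m3
  m1 = (0 | 0)\{a} | (0 + 0 + 0 | 0)\{b} has moves stopped
  m2 = 0 has moves stopped
  m3 = b.b.0 has moves ··b··> m4
  m4 = b.0 has moves ··b··> m2
Reachable graph of Q (5 states):
  n0 = a.0 + (0 + 0) + (0 + 0 + 0 | 0) + b.b.b.0 + a.(0 | 0)\{a} | (0 + 0 + 0 | 0)\{b} has moves ··a··> n1, ··a··> n2, ··b··> n3
  n1 = (0 | 0)\{a} | (0 + 0 + 0 | 0)\{b} has moves stopped
  n2 = 0 has moves stopped
  n3 = b.b.0 has moves ··b··> n4
  n4 = b.0 has moves ··b··> n2
Bisimilarity quotient blocks:
  B0 = {m0, n0}
  B1 = {m3, n3}
  B2 = {m4, n4}
  B3 = {m1, m2, n1, n2}
m0 ∈ B0, n0 ∈ B0 → same block
Bisimilar ⇒ trace-equivalent.

YES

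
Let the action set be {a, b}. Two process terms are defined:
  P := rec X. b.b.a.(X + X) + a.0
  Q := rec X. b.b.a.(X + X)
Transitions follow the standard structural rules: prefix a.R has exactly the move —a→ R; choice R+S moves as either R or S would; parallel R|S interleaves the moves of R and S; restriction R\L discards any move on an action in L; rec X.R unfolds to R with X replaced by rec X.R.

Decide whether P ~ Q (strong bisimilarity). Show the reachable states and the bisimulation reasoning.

not bisimilar

P's transition system — 5 states:
  p0 = rec X. b.b.a.(X + X) + a.0 has moves -a-> p1, -b-> p2
  p1 = 0 has moves ∅
  p2 = b.a.((rec X. b.b.a.(X + X) + a.0) + (rec X. b.b.a.(X + X) + a.0)) has moves -b-> p3
  p3 = a.((rec X. b.b.a.(X + X) + a.0) + (rec X. b.b.a.(X + X) + a.0)) has moves -a-> p4
  p4 = (rec X. b.b.a.(X + X) + a.0) + (rec X. b.b.a.(X + X) + a.0) has moves -a-> p1, -b-> p2
Q's transition system — 4 states:
  q0 = rec X. b.b.a.(X + X) has moves -b-> q1
  q1 = b.a.((rec X. b.b.a.(X + X)) + (rec X. b.b.a.(X + X))) has moves -b-> q2
  q2 = a.((rec X. b.b.a.(X + X)) + (rec X. b.b.a.(X + X))) has moves -a-> q3
  q3 = (rec X. b.b.a.(X + X)) + (rec X. b.b.a.(X + X)) has moves -b-> q1
Bisimilarity quotient blocks:
  B0 = {p0, p4}
  B1 = {p2}
  B2 = {p3}
  B3 = {p1}
  B4 = {q0, q3}
  B5 = {q1}
  B6 = {q2}
p0 ∈ B0, q0 ∈ B4 → different blocks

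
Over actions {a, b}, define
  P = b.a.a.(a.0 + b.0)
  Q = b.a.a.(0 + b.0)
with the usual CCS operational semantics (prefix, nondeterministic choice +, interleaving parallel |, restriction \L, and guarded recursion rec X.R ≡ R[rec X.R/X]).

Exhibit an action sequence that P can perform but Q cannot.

baaa

LTS(P): 5 reachable states
  m0 = b.a.a.(a.0 + b.0) ⊢ ··b··> m1
  m1 = a.a.(a.0 + b.0) ⊢ ··a··> m2
  m2 = a.(a.0 + b.0) ⊢ ··a··> m3
  m3 = a.0 + b.0 ⊢ ··a··> m4, ··b··> m4
  m4 = 0 ⊢ stopped
LTS(Q): 5 reachable states
  n0 = b.a.a.(0 + b.0) ⊢ ··b··> n1
  n1 = a.a.(0 + b.0) ⊢ ··a··> n2
  n2 = a.(0 + b.0) ⊢ ··a··> n3
  n3 = 0 + b.0 ⊢ ··b··> n4
  n4 = 0 ⊢ stopped
Executing baaa from P (initial set {m0}):
  [1] b ⇒ {m1}
  [2] a ⇒ {m2}
  [3] a ⇒ {m3}
  [4] a ⇒ {m4}
  — P admits the full trace.
Executing baaa from Q (initial set {n0}):
  [1] b ⇒ {n1}
  [2] a ⇒ {n2}
  [3] a ⇒ {n3}
  [4] a ⇒ ∅ (Q stuck)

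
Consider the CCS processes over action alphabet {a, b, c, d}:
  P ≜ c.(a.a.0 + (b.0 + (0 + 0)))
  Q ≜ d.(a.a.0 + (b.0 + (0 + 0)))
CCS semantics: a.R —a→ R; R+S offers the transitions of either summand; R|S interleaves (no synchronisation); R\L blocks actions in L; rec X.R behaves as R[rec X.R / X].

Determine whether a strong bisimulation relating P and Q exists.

P's transition system — 4 states:
  u0 = c.(a.a.0 + (b.0 + (0 + 0))) :: --c--▸ u1
  u1 = a.a.0 + (b.0 + (0 + 0)) :: --a--▸ u2, --b--▸ u3
  u2 = a.0 :: --a--▸ u3
  u3 = 0 :: ·
Q's transition system — 4 states:
  v0 = d.(a.a.0 + (b.0 + (0 + 0))) :: --d--▸ v1
  v1 = a.a.0 + (b.0 + (0 + 0)) :: --a--▸ v2, --b--▸ v3
  v2 = a.0 :: --a--▸ v3
  v3 = 0 :: ·
Bisimilarity quotient blocks:
  B0 = {u0}
  B1 = {u1, v1}
  B2 = {u3, v3}
  B3 = {u2, v2}
  B4 = {v0}
u0 ∈ B0, v0 ∈ B4 → different blocks

NO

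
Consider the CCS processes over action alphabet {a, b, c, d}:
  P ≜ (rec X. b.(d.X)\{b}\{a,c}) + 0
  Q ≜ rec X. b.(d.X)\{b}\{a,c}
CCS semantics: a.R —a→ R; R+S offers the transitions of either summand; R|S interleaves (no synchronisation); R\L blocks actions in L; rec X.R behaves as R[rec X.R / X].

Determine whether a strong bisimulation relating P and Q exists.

Reachable graph of P (3 states):
  u0 = (rec X. b.(d.X)\{b}\{a,c}) + 0 → ··b··> u1
  u1 = (d.(rec X. b.(d.X)\{b}\{a,c}))\{b}\{a,c} → ··d··> u2
  u2 = (rec X. b.(d.X)\{b}\{a,c})\{b}\{a,c} → ·
Reachable graph of Q (3 states):
  v0 = rec X. b.(d.X)\{b}\{a,c} → ··b··> v1
  v1 = (d.(rec X. b.(d.X)\{b}\{a,c}))\{b}\{a,c} → ··d··> v2
  v2 = (rec X. b.(d.X)\{b}\{a,c})\{b}\{a,c} → ·
Partition-refinement fixed point:
  B0 = {u0, v0}
  B1 = {u1, v1}
  B2 = {u2, v2}
u0 ∈ B0, v0 ∈ B0 → same block

bisimilar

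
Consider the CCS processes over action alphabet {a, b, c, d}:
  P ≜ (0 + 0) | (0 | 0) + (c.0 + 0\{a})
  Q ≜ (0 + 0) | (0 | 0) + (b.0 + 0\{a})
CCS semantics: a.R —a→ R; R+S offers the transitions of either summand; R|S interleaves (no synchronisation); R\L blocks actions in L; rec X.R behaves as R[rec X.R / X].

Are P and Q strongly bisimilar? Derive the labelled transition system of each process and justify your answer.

Reachable graph of P (2 states):
  s0 = (0 + 0) | (0 | 0) + (c.0 + 0\{a}) :: —c→ s1
  s1 = 0 :: (no moves)
Reachable graph of Q (2 states):
  t0 = (0 + 0) | (0 | 0) + (b.0 + 0\{a}) :: —b→ t1
  t1 = 0 :: (no moves)
Bisimilarity quotient blocks:
  B0 = {s0}
  B1 = {s1, t1}
  B2 = {t0}
s0 ∈ B0, t0 ∈ B2 → different blocks

P ≁ Q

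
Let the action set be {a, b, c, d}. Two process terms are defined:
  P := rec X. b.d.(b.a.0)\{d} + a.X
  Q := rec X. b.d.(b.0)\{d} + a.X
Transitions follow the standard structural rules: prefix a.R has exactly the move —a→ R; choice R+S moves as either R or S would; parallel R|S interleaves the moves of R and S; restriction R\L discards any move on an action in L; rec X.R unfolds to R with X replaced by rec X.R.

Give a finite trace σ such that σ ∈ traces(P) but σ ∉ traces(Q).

LTS(P): 5 reachable states
  m0 = rec X. b.d.(b.a.0)\{d} + a.X ⊢ =a=> m0, =b=> m1
  m1 = d.(b.a.0)\{d} ⊢ =d=> m2
  m2 = (b.a.0)\{d} ⊢ =b=> m3
  m3 = (a.0)\{d} ⊢ =a=> m4
  m4 = 0\{d} ⊢ ∅
LTS(Q): 4 reachable states
  n0 = rec X. b.d.(b.0)\{d} + a.X ⊢ =a=> n0, =b=> n1
  n1 = d.(b.0)\{d} ⊢ =d=> n2
  n2 = (b.0)\{d} ⊢ =b=> n3
  n3 = 0\{d} ⊢ ∅
Run σ = ⟨bdba⟩ on P: start {m0}
  step 1 (b): {m1}
  step 2 (d): {m2}
  step 3 (b): {m3}
  step 4 (a): {m4}
  P completes σ.
Run σ = ⟨bdba⟩ on Q: start {n0}
  step 1 (b): {n1}
  step 2 (d): {n2}
  step 3 (b): {n3}
  step 4 (a): no successor for Q

bdba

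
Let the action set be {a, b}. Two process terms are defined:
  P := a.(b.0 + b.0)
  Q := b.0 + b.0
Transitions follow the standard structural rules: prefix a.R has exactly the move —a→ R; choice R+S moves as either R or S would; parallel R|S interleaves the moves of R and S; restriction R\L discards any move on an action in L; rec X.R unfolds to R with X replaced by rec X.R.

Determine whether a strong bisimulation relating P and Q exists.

NO

LTS(P): 3 reachable states
  u0 = a.(b.0 + b.0) has moves ··a··> u1
  u1 = b.0 + b.0 has moves ··b··> u2
  u2 = 0 has moves stopped
LTS(Q): 2 reachable states
  v0 = b.0 + b.0 has moves ··b··> v1
  v1 = 0 has moves stopped
Bisimilarity quotient blocks:
  B0 = {u0}
  B1 = {u1, v0}
  B2 = {u2, v1}
u0 ∈ B0, v0 ∈ B1 → different blocks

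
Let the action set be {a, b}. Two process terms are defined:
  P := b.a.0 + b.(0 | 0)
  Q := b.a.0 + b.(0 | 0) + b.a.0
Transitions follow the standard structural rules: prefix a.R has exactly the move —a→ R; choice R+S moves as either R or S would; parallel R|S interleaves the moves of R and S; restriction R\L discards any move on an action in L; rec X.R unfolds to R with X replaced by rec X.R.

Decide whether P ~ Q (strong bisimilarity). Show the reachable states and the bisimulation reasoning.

P's transition system — 4 states:
  m0 = b.a.0 + b.(0 | 0) :: —b→ m1, —b→ m2
  m1 = 0 | 0 :: ·
  m2 = a.0 :: —a→ m3
  m3 = 0 :: ·
Q's transition system — 4 states:
  n0 = b.a.0 + b.(0 | 0) + b.a.0 :: —b→ n1, —b→ n2
  n1 = 0 | 0 :: ·
  n2 = a.0 :: —a→ n3
  n3 = 0 :: ·
Partition-refinement fixed point:
  B0 = {m0, n0}
  B1 = {m2, n2}
  B2 = {m1, m3, n1, n3}
m0 ∈ B0, n0 ∈ B0 → same block

P ~ Q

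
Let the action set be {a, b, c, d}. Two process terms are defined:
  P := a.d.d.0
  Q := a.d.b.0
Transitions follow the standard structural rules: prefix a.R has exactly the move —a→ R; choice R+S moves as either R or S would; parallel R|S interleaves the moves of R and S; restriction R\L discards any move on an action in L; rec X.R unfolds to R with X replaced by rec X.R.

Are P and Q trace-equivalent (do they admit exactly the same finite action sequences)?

Reachable graph of P (4 states):
  p0 = a.d.d.0 ⊢ ··a··> p1
  p1 = d.d.0 ⊢ ··d··> p2
  p2 = d.0 ⊢ ··d··> p3
  p3 = 0 ⊢ ·
Reachable graph of Q (4 states):
  q0 = a.d.b.0 ⊢ ··a··> q1
  q1 = d.b.0 ⊢ ··d··> q2
  q2 = b.0 ⊢ ··b··> q3
  q3 = 0 ⊢ ·
Run σ = ⟨add⟩ on P: start {p0}
  [1] a ⇒ {p1}
  [2] d ⇒ {p2}
  [3] d ⇒ {p3}
  — P admits the full trace.
Run σ = ⟨add⟩ on Q: start {q0}
  [1] a ⇒ {q1}
  [2] d ⇒ {q2}
  [3] d ⇒ ∅ (Q stuck)

trace-distinct — witness ⟨add⟩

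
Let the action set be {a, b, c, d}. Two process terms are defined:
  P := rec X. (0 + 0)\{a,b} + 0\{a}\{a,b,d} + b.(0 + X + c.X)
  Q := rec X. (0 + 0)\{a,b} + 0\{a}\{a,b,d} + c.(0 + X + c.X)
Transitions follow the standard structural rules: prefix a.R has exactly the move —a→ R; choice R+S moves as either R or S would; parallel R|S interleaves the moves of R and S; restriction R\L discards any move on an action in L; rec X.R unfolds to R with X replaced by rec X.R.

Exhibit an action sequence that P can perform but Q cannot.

LTS(P): 2 reachable states
  p0 = rec X. (0 + 0)\{a,b} + 0\{a}\{a,b,d} + b.(0 + X + c.X) | --b--▸ p1
  p1 = 0 + (rec X. (0 + 0)\{a,b} + 0\{a}\{a,b,d} + b.(0 + X + c.X)) + c.(rec X. (0 + 0)\{a,b} + 0\{a}\{a,b,d} + b.(0 + X + c.X)) | --b--▸ p1, --c--▸ p0
LTS(Q): 2 reachable states
  q0 = rec X. (0 + 0)\{a,b} + 0\{a}\{a,b,d} + c.(0 + X + c.X) | --c--▸ q1
  q1 = 0 + (rec X. (0 + 0)\{a,b} + 0\{a}\{a,b,d} + c.(0 + X + c.X)) + c.(rec X. (0 + 0)\{a,b} + 0\{a}\{a,b,d} + c.(0 + X + c.X)) | --c--▸ q0, --c--▸ q1
Run σ = ⟨b⟩ on P: start {p0}
  after b @ step 1: {p1}
  P completes σ.
Run σ = ⟨b⟩ on Q: start {q0}
  after b @ step 1: no successor for Q

b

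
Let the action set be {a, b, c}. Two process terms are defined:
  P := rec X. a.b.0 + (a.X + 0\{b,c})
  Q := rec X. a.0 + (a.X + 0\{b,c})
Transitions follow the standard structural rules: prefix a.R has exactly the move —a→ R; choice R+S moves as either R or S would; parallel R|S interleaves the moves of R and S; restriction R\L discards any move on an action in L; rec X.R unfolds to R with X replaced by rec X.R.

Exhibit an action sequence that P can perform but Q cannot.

ab

P's transition system — 3 states:
  u0 = rec X. a.b.0 + (a.X + 0\{b,c}) :: =a=> u0, =a=> u1
  u1 = b.0 :: =b=> u2
  u2 = 0 :: (no moves)
Q's transition system — 2 states:
  v0 = rec X. a.0 + (a.X + 0\{b,c}) :: =a=> v0, =a=> v1
  v1 = 0 :: (no moves)
Run σ = ⟨ab⟩ on P: start {u0}
  after a @ step 1: {u0, u1}
  after b @ step 2: {u2}
  P completes σ.
Run σ = ⟨ab⟩ on Q: start {v0}
  after a @ step 1: {v0, v1}
  after b @ step 2: no successor for Q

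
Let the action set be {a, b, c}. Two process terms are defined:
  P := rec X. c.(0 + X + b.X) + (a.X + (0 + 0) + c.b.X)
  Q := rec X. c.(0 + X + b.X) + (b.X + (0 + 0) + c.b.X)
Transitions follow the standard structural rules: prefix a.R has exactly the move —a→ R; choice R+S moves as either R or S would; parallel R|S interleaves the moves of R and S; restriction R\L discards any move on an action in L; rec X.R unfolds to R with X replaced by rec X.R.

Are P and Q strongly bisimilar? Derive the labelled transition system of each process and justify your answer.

P's transition system — 3 states:
  p0 = rec X. c.(0 + X + b.X) + (a.X + (0 + 0) + c.b.X) ⊢ —a→ p0, —c→ p1, —c→ p2
  p1 = 0 + (rec X. c.(0 + X + b.X) + (a.X + (0 + 0) + c.b.X)) + b.(rec X. c.(0 + X + b.X) + (a.X + (0 + 0) + c.b.X)) ⊢ —a→ p0, —b→ p0, —c→ p1, —c→ p2
  p2 = b.(rec X. c.(0 + X + b.X) + (a.X + (0 + 0) + c.b.X)) ⊢ —b→ p0
Q's transition system — 3 states:
  q0 = rec X. c.(0 + X + b.X) + (b.X + (0 + 0) + c.b.X) ⊢ —b→ q0, —c→ q1, —c→ q2
  q1 = 0 + (rec X. c.(0 + X + b.X) + (b.X + (0 + 0) + c.b.X)) + b.(rec X. c.(0 + X + b.X) + (b.X + (0 + 0) + c.b.X)) ⊢ —b→ q0, —c→ q1, —c→ q2
  q2 = b.(rec X. c.(0 + X + b.X) + (b.X + (0 + 0) + c.b.X)) ⊢ —b→ q0
Bisimilarity quotient blocks:
  B0 = {p0}
  B1 = {p1}
  B2 = {p2}
  B3 = {q0, q1}
  B4 = {q2}
p0 ∈ B0, q0 ∈ B3 → different blocks

not bisimilar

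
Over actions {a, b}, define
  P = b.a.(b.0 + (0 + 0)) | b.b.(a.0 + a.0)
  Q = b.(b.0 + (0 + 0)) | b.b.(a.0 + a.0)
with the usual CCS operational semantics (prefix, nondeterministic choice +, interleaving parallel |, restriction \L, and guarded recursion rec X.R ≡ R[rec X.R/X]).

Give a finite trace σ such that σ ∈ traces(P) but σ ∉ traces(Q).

ba

P's transition system — 16 states:
  p0 = b.a.(b.0 + (0 + 0)) | b.b.(a.0 + a.0) ⊢ =b=> p1, =b=> p2
  p1 = a.(b.0 + (0 + 0)) | b.b.(a.0 + a.0) ⊢ =a=> p3, =b=> p4
  p2 = b.a.(b.0 + (0 + 0)) | b.(a.0 + a.0) ⊢ =b=> p4, =b=> p5
  p3 = (b.0 + (0 + 0)) | b.b.(a.0 + a.0) ⊢ =b=> p6, =b=> p7
  p4 = a.(b.0 + (0 + 0)) | b.(a.0 + a.0) ⊢ =a=> p6, =b=> p8
  p5 = b.a.(b.0 + (0 + 0)) | (a.0 + a.0) ⊢ =a=> p9, =b=> p8
  p6 = (b.0 + (0 + 0)) | b.(a.0 + a.0) ⊢ =b=> p10, =b=> p11
  p7 = 0 | b.b.(a.0 + a.0) ⊢ =b=> p11
  p8 = a.(b.0 + (0 + 0)) | (a.0 + a.0) ⊢ =a=> p10, =a=> p12
  p9 = b.a.(b.0 + (0 + 0)) | 0 ⊢ =b=> p12
  p10 = (b.0 + (0 + 0)) | (a.0 + a.0) ⊢ =a=> p13, =b=> p14
  p11 = 0 | b.(a.0 + a.0) ⊢ =b=> p14
  p12 = a.(b.0 + (0 + 0)) | 0 ⊢ =a=> p13
  p13 = (b.0 + (0 + 0)) | 0 ⊢ =b=> p15
  p14 = 0 | (a.0 + a.0) ⊢ =a=> p15
  p15 = 0 | 0 ⊢ deadlocked
Q's transition system — 12 states:
  q0 = b.(b.0 + (0 + 0)) | b.b.(a.0 + a.0) ⊢ =b=> q1, =b=> q2
  q1 = (b.0 + (0 + 0)) | b.b.(a.0 + a.0) ⊢ =b=> q3, =b=> q4
  q2 = b.(b.0 + (0 + 0)) | b.(a.0 + a.0) ⊢ =b=> q3, =b=> q5
  q3 = (b.0 + (0 + 0)) | b.(a.0 + a.0) ⊢ =b=> q6, =b=> q7
  q4 = 0 | b.b.(a.0 + a.0) ⊢ =b=> q7
  q5 = b.(b.0 + (0 + 0)) | (a.0 + a.0) ⊢ =a=> q8, =b=> q6
  q6 = (b.0 + (0 + 0)) | (a.0 + a.0) ⊢ =a=> q9, =b=> q10
  q7 = 0 | b.(a.0 + a.0) ⊢ =b=> q10
  q8 = b.(b.0 + (0 + 0)) | 0 ⊢ =b=> q9
  q9 = (b.0 + (0 + 0)) | 0 ⊢ =b=> q11
  q10 = 0 | (a.0 + a.0) ⊢ =a=> q11
  q11 = 0 | 0 ⊢ deadlocked
Trace ⟨ba⟩ through P, begin at {p0}:
  after b @ step 1: {p1, p2}
  after a @ step 2: {p3}
  — P admits the full trace.
Trace ⟨ba⟩ through Q, begin at {q0}:
  after b @ step 1: {q1, q2}
  after a @ step 2: ∅  — Q cannot continue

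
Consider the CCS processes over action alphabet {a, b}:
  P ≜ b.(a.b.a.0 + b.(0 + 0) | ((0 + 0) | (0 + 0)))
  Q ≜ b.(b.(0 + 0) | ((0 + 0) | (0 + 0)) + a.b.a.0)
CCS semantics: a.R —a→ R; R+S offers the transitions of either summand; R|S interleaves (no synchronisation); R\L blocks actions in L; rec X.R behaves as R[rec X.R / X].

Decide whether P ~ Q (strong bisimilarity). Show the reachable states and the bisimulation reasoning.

Reachable graph of P (6 states):
  p0 = b.(a.b.a.0 + b.(0 + 0) | ((0 + 0) | (0 + 0))) :: -b-> p1
  p1 = a.b.a.0 + b.(0 + 0) | ((0 + 0) | (0 + 0)) :: -a-> p2, -b-> p3
  p2 = b.a.0 :: -b-> p4
  p3 = (0 + 0) | ((0 + 0) | (0 + 0)) :: stopped
  p4 = a.0 :: -a-> p5
  p5 = 0 :: stopped
Reachable graph of Q (6 states):
  q0 = b.(b.(0 + 0) | ((0 + 0) | (0 + 0)) + a.b.a.0) :: -b-> q1
  q1 = b.(0 + 0) | ((0 + 0) | (0 + 0)) + a.b.a.0 :: -a-> q2, -b-> q3
  q2 = b.a.0 :: -b-> q4
  q3 = (0 + 0) | ((0 + 0) | (0 + 0)) :: stopped
  q4 = a.0 :: -a-> q5
  q5 = 0 :: stopped
Coarsest stable partition (strong bisimilarity classes):
  B0 = {p0, q0}
  B1 = {p1, q1}
  B2 = {p3, p5, q3, q5}
  B3 = {p2, q2}
  B4 = {p4, q4}
p0 ∈ B0, q0 ∈ B0 → same block

YES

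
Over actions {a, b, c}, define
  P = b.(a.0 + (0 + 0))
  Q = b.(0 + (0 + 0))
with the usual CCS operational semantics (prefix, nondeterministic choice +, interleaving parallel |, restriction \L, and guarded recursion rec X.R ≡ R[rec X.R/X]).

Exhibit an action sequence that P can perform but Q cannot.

Reachable graph of P (3 states):
  s0 = b.(a.0 + (0 + 0)) → ··b··> s1
  s1 = a.0 + (0 + 0) → ··a··> s2
  s2 = 0 → ·
Reachable graph of Q (2 states):
  t0 = b.(0 + (0 + 0)) → ··b··> t1
  t1 = 0 + (0 + 0) → ·
Run σ = ⟨ba⟩ on P: start {s0}
  step 1 (b): {s1}
  step 2 (a): {s2}
  ✓ P
Run σ = ⟨ba⟩ on Q: start {t0}
  step 1 (b): {t1}
  step 2 (a): ∅  — Q cannot continue

ba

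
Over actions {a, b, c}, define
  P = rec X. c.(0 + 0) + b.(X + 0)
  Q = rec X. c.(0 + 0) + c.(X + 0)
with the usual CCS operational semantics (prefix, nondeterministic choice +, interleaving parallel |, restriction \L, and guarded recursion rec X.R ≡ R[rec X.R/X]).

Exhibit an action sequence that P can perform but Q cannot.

LTS(P): 3 reachable states
  p0 = rec X. c.(0 + 0) + b.(X + 0) → =b=> p1, =c=> p2
  p1 = (rec X. c.(0 + 0) + b.(X + 0)) + 0 → =b=> p1, =c=> p2
  p2 = 0 + 0 → (no moves)
LTS(Q): 3 reachable states
  q0 = rec X. c.(0 + 0) + c.(X + 0) → =c=> q1, =c=> q2
  q1 = (rec X. c.(0 + 0) + c.(X + 0)) + 0 → =c=> q1, =c=> q2
  q2 = 0 + 0 → (no moves)
Trace ⟨b⟩ through P, begin at {p0}:
  after b @ step 1: {p1}
  P completes σ.
Trace ⟨b⟩ through Q, begin at {q0}:
  after b @ step 1: ∅  — Q cannot continue

b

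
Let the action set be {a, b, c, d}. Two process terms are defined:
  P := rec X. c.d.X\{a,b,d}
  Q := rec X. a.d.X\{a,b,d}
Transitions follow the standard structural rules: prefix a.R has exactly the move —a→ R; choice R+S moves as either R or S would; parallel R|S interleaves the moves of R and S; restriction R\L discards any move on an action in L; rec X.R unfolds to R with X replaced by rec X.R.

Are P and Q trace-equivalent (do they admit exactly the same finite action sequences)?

traces(P) ≠ traces(Q) — witness ⟨c⟩

P's transition system — 4 states:
  m0 = rec X. c.d.X\{a,b,d} → -c-> m1
  m1 = d.(rec X. c.d.X\{a,b,d})\{a,b,d} → -d-> m2
  m2 = (rec X. c.d.X\{a,b,d})\{a,b,d} → -c-> m3
  m3 = (d.(rec X. c.d.X\{a,b,d})\{a,b,d})\{a,b,d} → (no moves)
Q's transition system — 3 states:
  n0 = rec X. a.d.X\{a,b,d} → -a-> n1
  n1 = d.(rec X. a.d.X\{a,b,d})\{a,b,d} → -d-> n2
  n2 = (rec X. a.d.X\{a,b,d})\{a,b,d} → (no moves)
Executing c from P (initial set {m0}):
  step 1 (c): {m1}
  ✓ P
Executing c from Q (initial set {n0}):
  step 1 (c): ∅ (Q stuck)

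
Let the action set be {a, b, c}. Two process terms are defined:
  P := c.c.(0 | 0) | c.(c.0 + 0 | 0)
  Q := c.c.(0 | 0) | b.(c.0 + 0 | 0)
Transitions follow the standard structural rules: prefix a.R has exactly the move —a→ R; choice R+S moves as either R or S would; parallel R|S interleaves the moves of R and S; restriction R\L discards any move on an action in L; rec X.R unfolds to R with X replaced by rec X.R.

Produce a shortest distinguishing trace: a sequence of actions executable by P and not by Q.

ccc

LTS(P): 9 reachable states
  s0 = c.c.(0 | 0) | c.(c.0 + 0 | 0) ⊢ --c--▸ s1, --c--▸ s2
  s1 = c.(0 | 0) | c.(c.0 + 0 | 0) ⊢ --c--▸ s3, --c--▸ s4
  s2 = c.c.(0 | 0) | (c.0 + 0 | 0) ⊢ --c--▸ s4, --c--▸ s5
  s3 = 0 | 0 | c.(c.0 + 0 | 0) ⊢ --c--▸ s6
  s4 = c.(0 | 0) | (c.0 + 0 | 0) ⊢ --c--▸ s6, --c--▸ s7
  s5 = c.c.(0 | 0) | 0 ⊢ --c--▸ s7
  s6 = 0 | 0 | (c.0 + 0 | 0) ⊢ --c--▸ s8
  s7 = c.(0 | 0) | 0 ⊢ --c--▸ s8
  s8 = 0 | 0 | 0 ⊢ stopped
LTS(Q): 9 reachable states
  t0 = c.c.(0 | 0) | b.(c.0 + 0 | 0) ⊢ --b--▸ t1, --c--▸ t2
  t1 = c.c.(0 | 0) | (c.0 + 0 | 0) ⊢ --c--▸ t3, --c--▸ t4
  t2 = c.(0 | 0) | b.(c.0 + 0 | 0) ⊢ --b--▸ t3, --c--▸ t5
  t3 = c.(0 | 0) | (c.0 + 0 | 0) ⊢ --c--▸ t6, --c--▸ t7
  t4 = c.c.(0 | 0) | 0 ⊢ --c--▸ t7
  t5 = 0 | 0 | b.(c.0 + 0 | 0) ⊢ --b--▸ t6
  t6 = 0 | 0 | (c.0 + 0 | 0) ⊢ --c--▸ t8
  t7 = c.(0 | 0) | 0 ⊢ --c--▸ t8
  t8 = 0 | 0 | 0 ⊢ stopped
Trace ⟨ccc⟩ through P, begin at {s0}:
  [1] c ⇒ {s1, s2}
  [2] c ⇒ {s3, s4, s5}
  [3] c ⇒ {s6, s7}
  P completes σ.
Trace ⟨ccc⟩ through Q, begin at {t0}:
  [1] c ⇒ {t2}
  [2] c ⇒ {t5}
  [3] c ⇒ no successor for Q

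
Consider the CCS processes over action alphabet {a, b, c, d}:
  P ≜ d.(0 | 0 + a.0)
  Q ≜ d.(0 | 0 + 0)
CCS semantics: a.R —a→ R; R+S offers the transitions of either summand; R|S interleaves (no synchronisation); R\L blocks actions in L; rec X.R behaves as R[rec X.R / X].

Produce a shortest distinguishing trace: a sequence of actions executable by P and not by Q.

Reachable graph of P (3 states):
  p0 = d.(0 | 0 + a.0) has moves —d→ p1
  p1 = 0 | 0 + a.0 has moves —a→ p2
  p2 = 0 has moves (no moves)
Reachable graph of Q (2 states):
  q0 = d.(0 | 0 + 0) has moves —d→ q1
  q1 = 0 | 0 + 0 has moves (no moves)
Executing da from P (initial set {p0}):
  after d @ step 1: {p1}
  after a @ step 2: {p2}
  ✓ P
Executing da from Q (initial set {q0}):
  after d @ step 1: {q1}
  after a @ step 2: no successor for Q

da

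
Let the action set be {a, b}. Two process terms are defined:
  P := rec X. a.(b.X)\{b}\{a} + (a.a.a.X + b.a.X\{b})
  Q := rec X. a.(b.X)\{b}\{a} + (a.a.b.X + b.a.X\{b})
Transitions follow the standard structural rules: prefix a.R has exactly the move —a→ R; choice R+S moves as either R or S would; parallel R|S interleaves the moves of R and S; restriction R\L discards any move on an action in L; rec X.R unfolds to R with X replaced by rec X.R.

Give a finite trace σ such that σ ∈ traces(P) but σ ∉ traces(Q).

Reachable graph of P (9 states):
  m0 = rec X. a.(b.X)\{b}\{a} + (a.a.a.X + b.a.X\{b}) ⊢ =a=> m1, =a=> m2, =b=> m3
  m1 = (b.(rec X. a.(b.X)\{b}\{a} + (a.a.a.X + b.a.X\{b})))\{b}\{a} ⊢ ·
  m2 = a.a.(rec X. a.(b.X)\{b}\{a} + (a.a.a.X + b.a.X\{b})) ⊢ =a=> m4
  m3 = a.(rec X. a.(b.X)\{b}\{a} + (a.a.a.X + b.a.X\{b}))\{b} ⊢ =a=> m5
  m4 = a.(rec X. a.(b.X)\{b}\{a} + (a.a.a.X + b.a.X\{b})) ⊢ =a=> m0
  m5 = (rec X. a.(b.X)\{b}\{a} + (a.a.a.X + b.a.X\{b}))\{b} ⊢ =a=> m6, =a=> m7
  m6 = (a.a.(rec X. a.(b.X)\{b}\{a} + (a.a.a.X + b.a.X\{b})))\{b} ⊢ =a=> m8
  m7 = (b.(rec X. a.(b.X)\{b}\{a} + (a.a.a.X + b.a.X\{b})))\{b}\{a}\{b} ⊢ ·
  m8 = (a.(rec X. a.(b.X)\{b}\{a} + (a.a.a.X + b.a.X\{b})))\{b} ⊢ =a=> m5
Reachable graph of Q (9 states):
  n0 = rec X. a.(b.X)\{b}\{a} + (a.a.b.X + b.a.X\{b}) ⊢ =a=> n1, =a=> n2, =b=> n3
  n1 = (b.(rec X. a.(b.X)\{b}\{a} + (a.a.b.X + b.a.X\{b})))\{b}\{a} ⊢ ·
  n2 = a.b.(rec X. a.(b.X)\{b}\{a} + (a.a.b.X + b.a.X\{b})) ⊢ =a=> n4
  n3 = a.(rec X. a.(b.X)\{b}\{a} + (a.a.b.X + b.a.X\{b}))\{b} ⊢ =a=> n5
  n4 = b.(rec X. a.(b.X)\{b}\{a} + (a.a.b.X + b.a.X\{b})) ⊢ =b=> n0
  n5 = (rec X. a.(b.X)\{b}\{a} + (a.a.b.X + b.a.X\{b}))\{b} ⊢ =a=> n6, =a=> n7
  n6 = (a.b.(rec X. a.(b.X)\{b}\{a} + (a.a.b.X + b.a.X\{b})))\{b} ⊢ =a=> n8
  n7 = (b.(rec X. a.(b.X)\{b}\{a} + (a.a.b.X + b.a.X\{b})))\{b}\{a}\{b} ⊢ ·
  n8 = (b.(rec X. a.(b.X)\{b}\{a} + (a.a.b.X + b.a.X\{b})))\{b} ⊢ ·
Trace ⟨aaa⟩ through P, begin at {m0}:
  after a @ step 1: {m1, m2}
  after a @ step 2: {m4}
  after a @ step 3: {m0}
  ✓ P
Trace ⟨aaa⟩ through Q, begin at {n0}:
  after a @ step 1: {n1, n2}
  after a @ step 2: {n4}
  after a @ step 3: ∅  — Q cannot continue

aaa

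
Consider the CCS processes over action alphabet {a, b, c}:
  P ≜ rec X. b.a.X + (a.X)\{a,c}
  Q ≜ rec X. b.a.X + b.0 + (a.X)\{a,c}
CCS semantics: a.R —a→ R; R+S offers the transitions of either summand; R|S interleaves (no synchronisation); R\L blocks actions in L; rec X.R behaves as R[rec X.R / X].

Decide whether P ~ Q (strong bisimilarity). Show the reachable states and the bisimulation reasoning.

NO

P's transition system — 2 states:
  m0 = rec X. b.a.X + (a.X)\{a,c} | --b--▸ m1
  m1 = a.(rec X. b.a.X + (a.X)\{a,c}) | --a--▸ m0
Q's transition system — 3 states:
  n0 = rec X. b.a.X + b.0 + (a.X)\{a,c} | --b--▸ n1, --b--▸ n2
  n1 = 0 | deadlocked
  n2 = a.(rec X. b.a.X + b.0 + (a.X)\{a,c}) | --a--▸ n0
Bisimilarity quotient blocks:
  B0 = {m0}
  B1 = {m1}
  B2 = {n0}
  B3 = {n2}
  B4 = {n1}
m0 ∈ B0, n0 ∈ B2 → different blocks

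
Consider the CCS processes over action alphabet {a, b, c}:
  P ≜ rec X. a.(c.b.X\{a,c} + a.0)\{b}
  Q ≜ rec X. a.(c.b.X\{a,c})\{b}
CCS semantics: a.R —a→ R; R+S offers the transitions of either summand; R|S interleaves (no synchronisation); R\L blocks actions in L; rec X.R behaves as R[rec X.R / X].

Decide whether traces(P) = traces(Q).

NO — witness ⟨aa⟩

LTS(P): 4 reachable states
  p0 = rec X. a.(c.b.X\{a,c} + a.0)\{b} :: =a=> p1
  p1 = (c.b.(rec X. a.(c.b.X\{a,c} + a.0)\{b})\{a,c} + a.0)\{b} :: =a=> p2, =c=> p3
  p2 = 0\{b} :: ·
  p3 = (b.(rec X. a.(c.b.X\{a,c} + a.0)\{b})\{a,c})\{b} :: ·
LTS(Q): 3 reachable states
  q0 = rec X. a.(c.b.X\{a,c})\{b} :: =a=> q1
  q1 = (c.b.(rec X. a.(c.b.X\{a,c})\{b})\{a,c})\{b} :: =c=> q2
  q2 = (b.(rec X. a.(c.b.X\{a,c})\{b})\{a,c})\{b} :: ·
Run σ = ⟨aa⟩ on P: start {p0}
  step 1 (a): {p1}
  step 2 (a): {p2}
  — P admits the full trace.
Run σ = ⟨aa⟩ on Q: start {q0}
  step 1 (a): {q1}
  step 2 (a): no successor for Q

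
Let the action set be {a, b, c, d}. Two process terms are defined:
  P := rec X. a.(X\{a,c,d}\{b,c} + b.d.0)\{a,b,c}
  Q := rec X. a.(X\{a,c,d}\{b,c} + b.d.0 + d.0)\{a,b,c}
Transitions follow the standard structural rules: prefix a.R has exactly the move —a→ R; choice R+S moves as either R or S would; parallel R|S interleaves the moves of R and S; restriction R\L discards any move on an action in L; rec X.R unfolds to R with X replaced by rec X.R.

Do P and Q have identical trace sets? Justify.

trace-distinct — witness ⟨ad⟩

Reachable graph of P (2 states):
  m0 = rec X. a.(X\{a,c,d}\{b,c} + b.d.0)\{a,b,c} ⊢ —a→ m1
  m1 = ((rec X. a.(X\{a,c,d}\{b,c} + b.d.0)\{a,b,c})\{a,c,d}\{b,c} + b.d.0)\{a,b,c} ⊢ (no moves)
Reachable graph of Q (3 states):
  n0 = rec X. a.(X\{a,c,d}\{b,c} + b.d.0 + d.0)\{a,b,c} ⊢ —a→ n1
  n1 = ((rec X. a.(X\{a,c,d}\{b,c} + b.d.0 + d.0)\{a,b,c})\{a,c,d}\{b,c} + b.d.0 + d.0)\{a,b,c} ⊢ —d→ n2
  n2 = 0\{a,b,c} ⊢ (no moves)
Trace ⟨ad⟩ through Q, begin at {n0}:
  step 1 (a): {n1}
  step 2 (d): {n2}
  — Q admits the full trace.
Trace ⟨ad⟩ through P, begin at {m0}:
  step 1 (a): {m1}
  step 2 (d): ∅  — P cannot continue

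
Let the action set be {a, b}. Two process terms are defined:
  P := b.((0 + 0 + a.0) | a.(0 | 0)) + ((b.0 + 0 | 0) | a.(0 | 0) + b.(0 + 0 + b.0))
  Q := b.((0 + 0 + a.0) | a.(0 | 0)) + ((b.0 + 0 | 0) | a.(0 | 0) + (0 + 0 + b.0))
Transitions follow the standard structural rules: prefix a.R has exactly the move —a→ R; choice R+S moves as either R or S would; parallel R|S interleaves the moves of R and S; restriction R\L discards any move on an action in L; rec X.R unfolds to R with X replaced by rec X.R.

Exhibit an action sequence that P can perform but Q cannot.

LTS(P): 8 reachable states
  s0 = b.((0 + 0 + a.0) | a.(0 | 0)) + ((b.0 + 0 | 0) | a.(0 | 0) + b.(0 + 0 + b.0)) → ··a··> s1, ··b··> s2, ··b··> s3, ··b··> s4
  s1 = (b.0 + 0 | 0) | (0 | 0) → ··b··> s5
  s2 = (0 + 0 + a.0) | a.(0 | 0) → ··a··> s4, ··a··> s6
  s3 = 0 + 0 + b.0 → ··b··> s7
  s4 = 0 | a.(0 | 0) → ··a··> s5
  s5 = 0 | (0 | 0) → stopped
  s6 = (0 + 0 + a.0) | (0 | 0) → ··a··> s5
  s7 = 0 → stopped
LTS(Q): 7 reachable states
  t0 = b.((0 + 0 + a.0) | a.(0 | 0)) + ((b.0 + 0 | 0) | a.(0 | 0) + (0 + 0 + b.0)) → ··a··> t1, ··b··> t2, ··b··> t3, ··b··> t4
  t1 = (b.0 + 0 | 0) | (0 | 0) → ··b··> t5
  t2 = (0 + 0 + a.0) | a.(0 | 0) → ··a··> t4, ··a··> t6
  t3 = 0 → stopped
  t4 = 0 | a.(0 | 0) → ··a··> t5
  t5 = 0 | (0 | 0) → stopped
  t6 = (0 + 0 + a.0) | (0 | 0) → ··a··> t5
Executing bb from P (initial set {s0}):
  step 1 (b): {s2, s3, s4}
  step 2 (b): {s7}
  — P admits the full trace.
Executing bb from Q (initial set {t0}):
  step 1 (b): {t2, t3, t4}
  step 2 (b): ∅  — Q cannot continue

bb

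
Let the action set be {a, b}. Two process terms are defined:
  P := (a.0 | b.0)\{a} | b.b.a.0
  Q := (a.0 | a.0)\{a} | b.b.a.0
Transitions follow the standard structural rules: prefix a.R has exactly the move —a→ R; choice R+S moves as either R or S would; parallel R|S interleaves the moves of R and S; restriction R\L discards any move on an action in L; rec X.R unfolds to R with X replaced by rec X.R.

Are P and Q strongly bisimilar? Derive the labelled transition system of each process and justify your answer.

P's transition system — 8 states:
  s0 = (a.0 | b.0)\{a} | b.b.a.0 has moves -b-> s1, -b-> s2
  s1 = (a.0 | 0)\{a} | b.b.a.0 has moves -b-> s3
  s2 = (a.0 | b.0)\{a} | b.a.0 has moves -b-> s3, -b-> s4
  s3 = (a.0 | 0)\{a} | b.a.0 has moves -b-> s5
  s4 = (a.0 | b.0)\{a} | a.0 has moves -a-> s6, -b-> s5
  s5 = (a.0 | 0)\{a} | a.0 has moves -a-> s7
  s6 = (a.0 | b.0)\{a} | 0 has moves -b-> s7
  s7 = (a.0 | 0)\{a} | 0 has moves deadlocked
Q's transition system — 4 states:
  t0 = (a.0 | a.0)\{a} | b.b.a.0 has moves -b-> t1
  t1 = (a.0 | a.0)\{a} | b.a.0 has moves -b-> t2
  t2 = (a.0 | a.0)\{a} | a.0 has moves -a-> t3
  t3 = (a.0 | a.0)\{a} | 0 has moves deadlocked
Coarsest stable partition (strong bisimilarity classes):
  B0 = {s0}
  B1 = {s1, t0}
  B2 = {s3, t1}
  B3 = {s5, t2}
  B4 = {s7, t3}
  B5 = {s2}
  B6 = {s4}
  B7 = {s6}
s0 ∈ B0, t0 ∈ B1 → different blocks

NO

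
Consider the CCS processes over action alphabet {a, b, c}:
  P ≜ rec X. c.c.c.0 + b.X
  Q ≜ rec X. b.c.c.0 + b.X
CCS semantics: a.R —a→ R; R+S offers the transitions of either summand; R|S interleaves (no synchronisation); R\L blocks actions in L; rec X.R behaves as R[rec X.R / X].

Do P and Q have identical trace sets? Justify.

traces(P) ≠ traces(Q) — witness ⟨c⟩

LTS(P): 4 reachable states
  p0 = rec X. c.c.c.0 + b.X | —b→ p0, —c→ p1
  p1 = c.c.0 | —c→ p2
  p2 = c.0 | —c→ p3
  p3 = 0 | (no moves)
LTS(Q): 4 reachable states
  q0 = rec X. b.c.c.0 + b.X | —b→ q0, —b→ q1
  q1 = c.c.0 | —c→ q2
  q2 = c.0 | —c→ q3
  q3 = 0 | (no moves)
Executing c from P (initial set {p0}):
  step 1 (c): {p1}
  P completes σ.
Executing c from Q (initial set {q0}):
  step 1 (c): ∅ (Q stuck)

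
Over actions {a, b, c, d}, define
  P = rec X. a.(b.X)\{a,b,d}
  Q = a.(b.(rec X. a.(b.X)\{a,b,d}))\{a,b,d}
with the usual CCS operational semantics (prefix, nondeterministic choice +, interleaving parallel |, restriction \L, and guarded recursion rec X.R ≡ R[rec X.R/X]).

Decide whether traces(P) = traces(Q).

P's transition system — 2 states:
  u0 = rec X. a.(b.X)\{a,b,d} has moves -a-> u1
  u1 = (b.(rec X. a.(b.X)\{a,b,d}))\{a,b,d} has moves (no moves)
Q's transition system — 2 states:
  v0 = a.(b.(rec X. a.(b.X)\{a,b,d}))\{a,b,d} has moves -a-> v1
  v1 = (b.(rec X. a.(b.X)\{a,b,d}))\{a,b,d} has moves (no moves)
Bisimilarity quotient blocks:
  B0 = {u0, v0}
  B1 = {u1, v1}
u0 ∈ B0, v0 ∈ B0 → same block
Bisimilar ⇒ trace-equivalent.

YES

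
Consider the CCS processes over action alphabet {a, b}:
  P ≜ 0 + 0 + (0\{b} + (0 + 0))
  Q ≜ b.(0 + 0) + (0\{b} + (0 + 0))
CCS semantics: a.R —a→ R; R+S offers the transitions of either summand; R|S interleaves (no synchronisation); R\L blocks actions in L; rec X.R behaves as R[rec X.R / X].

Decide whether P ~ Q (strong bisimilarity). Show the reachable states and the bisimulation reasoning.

not bisimilar

P's transition system — 1 states:
  p0 = 0 + 0 + (0\{b} + (0 + 0)) ⊢ ∅
Q's transition system — 2 states:
  q0 = b.(0 + 0) + (0\{b} + (0 + 0)) ⊢ -b-> q1
  q1 = 0 + 0 ⊢ ∅
Partition-refinement fixed point:
  B0 = {p0, q1}
  B1 = {q0}
p0 ∈ B0, q0 ∈ B1 → different blocks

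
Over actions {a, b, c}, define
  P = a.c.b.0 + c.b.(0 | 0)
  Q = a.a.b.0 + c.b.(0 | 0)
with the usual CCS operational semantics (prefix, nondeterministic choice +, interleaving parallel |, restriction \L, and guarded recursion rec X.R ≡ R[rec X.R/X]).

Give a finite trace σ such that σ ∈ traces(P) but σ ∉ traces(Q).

ac

LTS(P): 6 reachable states
  u0 = a.c.b.0 + c.b.(0 | 0) ⊢ ··a··> u1, ··c··> u2
  u1 = c.b.0 ⊢ ··c··> u3
  u2 = b.(0 | 0) ⊢ ··b··> u4
  u3 = b.0 ⊢ ··b··> u5
  u4 = 0 | 0 ⊢ (no moves)
  u5 = 0 ⊢ (no moves)
LTS(Q): 6 reachable states
  v0 = a.a.b.0 + c.b.(0 | 0) ⊢ ··a··> v1, ··c··> v2
  v1 = a.b.0 ⊢ ··a··> v3
  v2 = b.(0 | 0) ⊢ ··b··> v4
  v3 = b.0 ⊢ ··b··> v5
  v4 = 0 | 0 ⊢ (no moves)
  v5 = 0 ⊢ (no moves)
Run σ = ⟨ac⟩ on P: start {u0}
  after a @ step 1: {u1}
  after c @ step 2: {u3}
  P completes σ.
Run σ = ⟨ac⟩ on Q: start {v0}
  after a @ step 1: {v1}
  after c @ step 2: ∅  — Q cannot continue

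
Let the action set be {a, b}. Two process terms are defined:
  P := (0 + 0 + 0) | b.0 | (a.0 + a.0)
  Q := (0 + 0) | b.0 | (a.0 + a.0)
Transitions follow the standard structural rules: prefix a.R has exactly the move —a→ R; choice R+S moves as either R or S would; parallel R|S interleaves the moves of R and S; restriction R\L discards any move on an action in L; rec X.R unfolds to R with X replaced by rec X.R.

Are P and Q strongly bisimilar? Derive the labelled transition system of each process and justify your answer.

bisimilar

LTS(P): 4 reachable states
  m0 = (0 + 0 + 0) | b.0 | (a.0 + a.0) → --a--▸ m1, --b--▸ m2
  m1 = (0 + 0 + 0) | b.0 | 0 → --b--▸ m3
  m2 = (0 + 0 + 0) | 0 | (a.0 + a.0) → --a--▸ m3
  m3 = (0 + 0 + 0) | 0 | 0 → (no moves)
LTS(Q): 4 reachable states
  n0 = (0 + 0) | b.0 | (a.0 + a.0) → --a--▸ n1, --b--▸ n2
  n1 = (0 + 0) | b.0 | 0 → --b--▸ n3
  n2 = (0 + 0) | 0 | (a.0 + a.0) → --a--▸ n3
  n3 = (0 + 0) | 0 | 0 → (no moves)
Partition-refinement fixed point:
  B0 = {m0, n0}
  B1 = {m1, n1}
  B2 = {m3, n3}
  B3 = {m2, n2}
m0 ∈ B0, n0 ∈ B0 → same block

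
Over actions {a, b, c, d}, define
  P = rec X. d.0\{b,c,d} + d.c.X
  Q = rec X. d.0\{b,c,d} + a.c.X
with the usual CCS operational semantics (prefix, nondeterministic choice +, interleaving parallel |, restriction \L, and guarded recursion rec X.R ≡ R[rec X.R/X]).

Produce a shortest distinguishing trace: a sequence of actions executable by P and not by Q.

dc

Reachable graph of P (3 states):
  s0 = rec X. d.0\{b,c,d} + d.c.X ⊢ ··d··> s1, ··d··> s2
  s1 = 0\{b,c,d} ⊢ (no moves)
  s2 = c.(rec X. d.0\{b,c,d} + d.c.X) ⊢ ··c··> s0
Reachable graph of Q (3 states):
  t0 = rec X. d.0\{b,c,d} + a.c.X ⊢ ··a··> t1, ··d··> t2
  t1 = c.(rec X. d.0\{b,c,d} + a.c.X) ⊢ ··c··> t0
  t2 = 0\{b,c,d} ⊢ (no moves)
Run σ = ⟨dc⟩ on P: start {s0}
  step 1 (d): {s1, s2}
  step 2 (c): {s0}
  P completes σ.
Run σ = ⟨dc⟩ on Q: start {t0}
  step 1 (d): {t2}
  step 2 (c): no successor for Q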